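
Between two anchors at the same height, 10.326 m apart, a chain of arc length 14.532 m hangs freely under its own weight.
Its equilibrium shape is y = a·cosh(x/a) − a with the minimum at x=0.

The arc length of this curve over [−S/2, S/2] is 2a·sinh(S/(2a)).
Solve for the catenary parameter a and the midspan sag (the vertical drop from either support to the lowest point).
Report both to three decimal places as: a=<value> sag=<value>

seed: a₀ = √(S³/(24(L−S))) = √(10.326³/(24·4.206)) = 3.302615
iter 1: u=1.563307  f(a)=+5.449e-01  f'(a)=-3.226e+00  a ← 3.302615 − (+5.449e-01/-3.226e+00) = 3.471503
iter 2: u=1.487252  f(a)=+4.459e-02  f'(a)=-2.718e+00  a ← 3.471503 − (+4.459e-02/-2.718e+00) = 3.487906
iter 3: u=1.480258  f(a)=+3.573e-04  f'(a)=-2.675e+00  a ← 3.487906 − (+3.573e-04/-2.675e+00) = 3.488040
iter 4: u=1.480201  f(a)=+2.336e-08  f'(a)=-2.674e+00  a ← 3.488040 − (+2.336e-08/-2.674e+00) = 3.488040
iter 5: u=1.480201  f(a)=-1.776e-15  f'(a)=-2.674e+00  a ← 3.488040 − (-1.776e-15/-2.674e+00) = 3.488040
converged: |Δa| < 1e-12 after 5 iterations
sag = a·(cosh(S/(2a)) − 1) = 3.488040·(cosh(1.480201) − 1) = 4.571810
T_max/T_min = cosh(S/(2a)) = 2.310710

a=3.488 sag=4.572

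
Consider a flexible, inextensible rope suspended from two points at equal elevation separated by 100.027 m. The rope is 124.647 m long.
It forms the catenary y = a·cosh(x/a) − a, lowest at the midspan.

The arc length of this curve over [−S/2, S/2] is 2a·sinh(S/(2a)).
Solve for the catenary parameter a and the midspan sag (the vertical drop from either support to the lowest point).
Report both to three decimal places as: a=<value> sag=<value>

seed: a₀ = √(S³/(24(L−S))) = √(100.027³/(24·24.620)) = 41.155343
iter 1: u=1.215237  f(a)=+1.883e+00  f'(a)=-1.383e+00  a ← 41.155343 − (+1.883e+00/-1.383e+00) = 42.517299
iter 2: u=1.176309  f(a)=+9.752e-02  f'(a)=-1.243e+00  a ← 42.517299 − (+9.752e-02/-1.243e+00) = 42.595764
iter 3: u=1.174143  f(a)=+2.931e-04  f'(a)=-1.235e+00  a ← 42.595764 − (+2.931e-04/-1.235e+00) = 42.596002
iter 4: u=1.174136  f(a)=+2.666e-09  f'(a)=-1.235e+00  a ← 42.596002 − (+2.666e-09/-1.235e+00) = 42.596002
iter 5: u=1.174136  f(a)=+1.421e-14  f'(a)=-1.235e+00  a ← 42.596002 − (+1.421e-14/-1.235e+00) = 42.596002
converged: |Δa| < 1e-12 after 5 iterations
sag = a·(cosh(S/(2a)) − 1) = 42.596002·(cosh(1.174136) − 1) = 32.893322
T_max/T_min = cosh(S/(2a)) = 1.772216

a=42.596 sag=32.893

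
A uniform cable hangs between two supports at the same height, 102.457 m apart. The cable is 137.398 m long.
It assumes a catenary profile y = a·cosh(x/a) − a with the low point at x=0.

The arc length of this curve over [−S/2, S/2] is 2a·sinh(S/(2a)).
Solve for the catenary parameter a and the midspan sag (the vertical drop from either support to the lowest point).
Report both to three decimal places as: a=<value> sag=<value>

seed: a₀ = √(S³/(24(L−S))) = √(102.457³/(24·34.941)) = 35.812873
iter 1: u=1.430449  f(a)=+3.754e+00  f'(a)=-2.381e+00  a ← 35.812873 − (+3.754e+00/-2.381e+00) = 37.389588
iter 2: u=1.370127  f(a)=+2.621e-01  f'(a)=-2.059e+00  a ← 37.389588 − (+2.621e-01/-2.059e+00) = 37.516909
iter 3: u=1.365478  f(a)=+1.491e-03  f'(a)=-2.036e+00  a ← 37.516909 − (+1.491e-03/-2.036e+00) = 37.517641
iter 4: u=1.365451  f(a)=+4.880e-08  f'(a)=-2.035e+00  a ← 37.517641 − (+4.880e-08/-2.035e+00) = 37.517641
iter 5: u=1.365451  f(a)=-2.842e-14  f'(a)=-2.035e+00  a ← 37.517641 − (-2.842e-14/-2.035e+00) = 37.517641
converged: |Δa| < 1e-12 after 5 iterations
sag = a·(cosh(S/(2a)) − 1) = 37.517641·(cosh(1.365451) − 1) = 40.758319
T_max/T_min = cosh(S/(2a)) = 2.086377

a=37.518 sag=40.758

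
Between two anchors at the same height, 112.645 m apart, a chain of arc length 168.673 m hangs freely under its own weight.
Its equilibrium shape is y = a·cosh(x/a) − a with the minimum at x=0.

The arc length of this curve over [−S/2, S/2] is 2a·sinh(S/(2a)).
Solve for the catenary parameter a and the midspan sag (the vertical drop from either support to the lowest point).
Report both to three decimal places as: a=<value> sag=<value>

seed: a₀ = √(S³/(24(L−S))) = √(112.645³/(24·56.028)) = 32.603160
iter 1: u=1.727517  f(a)=+8.980e+00  f'(a)=-4.578e+00  a ← 32.603160 − (+8.980e+00/-4.578e+00) = 34.564525
iter 2: u=1.629489  f(a)=+8.741e-01  f'(a)=-3.727e+00  a ← 34.564525 − (+8.741e-01/-3.727e+00) = 34.799089
iter 3: u=1.618505  f(a)=+1.026e-02  f'(a)=-3.640e+00  a ← 34.799089 − (+1.026e-02/-3.640e+00) = 34.801907
iter 4: u=1.618374  f(a)=+1.448e-06  f'(a)=-3.639e+00  a ← 34.801907 − (+1.448e-06/-3.639e+00) = 34.801907
iter 5: u=1.618374  f(a)=+0.000e+00  f'(a)=-3.639e+00  a ← 34.801907 − (+0.000e+00/-3.639e+00) = 34.801907
converged: |Δa| < 1e-12 after 5 iterations
sag = a·(cosh(S/(2a)) − 1) = 34.801907·(cosh(1.618374) − 1) = 56.433053
T_max/T_min = cosh(S/(2a)) = 2.621551

a=34.802 sag=56.433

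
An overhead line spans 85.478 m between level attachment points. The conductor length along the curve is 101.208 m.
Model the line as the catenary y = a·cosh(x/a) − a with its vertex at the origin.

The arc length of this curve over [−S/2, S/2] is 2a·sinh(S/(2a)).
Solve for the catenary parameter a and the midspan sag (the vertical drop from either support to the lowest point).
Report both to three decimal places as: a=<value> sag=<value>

a=41.752 sag=23.853

seed: a₀ = √(S³/(24(L−S))) = √(85.478³/(24·15.730)) = 40.673500
iter 1: u=1.050782  f(a)=+8.916e-01  f'(a)=-8.623e-01  a ← 40.673500 − (+8.916e-01/-8.623e-01) = 41.707450
iter 2: u=1.024733  f(a)=+3.513e-02  f'(a)=-7.956e-01  a ← 41.707450 − (+3.513e-02/-7.956e-01) = 41.751606
iter 3: u=1.023649  f(a)=+5.949e-05  f'(a)=-7.929e-01  a ← 41.751606 − (+5.949e-05/-7.929e-01) = 41.751681
iter 4: u=1.023647  f(a)=+1.713e-10  f'(a)=-7.929e-01  a ← 41.751681 − (+1.713e-10/-7.929e-01) = 41.751681
iter 5: u=1.023647  f(a)=-2.842e-14  f'(a)=-7.929e-01  a ← 41.751681 − (-2.842e-14/-7.929e-01) = 41.751681
converged: |Δa| < 1e-12 after 5 iterations
sag = a·(cosh(S/(2a)) − 1) = 41.751681·(cosh(1.023647) − 1) = 23.852951
T_max/T_min = cosh(S/(2a)) = 1.571305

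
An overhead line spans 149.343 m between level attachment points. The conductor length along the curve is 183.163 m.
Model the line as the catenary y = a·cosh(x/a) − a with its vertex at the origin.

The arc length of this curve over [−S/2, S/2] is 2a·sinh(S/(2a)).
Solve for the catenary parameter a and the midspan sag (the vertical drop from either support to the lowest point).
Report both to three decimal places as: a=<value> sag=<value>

seed: a₀ = √(S³/(24(L−S))) = √(149.343³/(24·33.820)) = 64.059698
iter 1: u=1.165655  f(a)=+2.373e+00  f'(a)=-1.206e+00  a ← 64.059698 − (+2.373e+00/-1.206e+00) = 66.026877
iter 2: u=1.130926  f(a)=+1.137e-01  f'(a)=-1.093e+00  a ← 66.026877 − (+1.137e-01/-1.093e+00) = 66.130877
iter 3: u=1.129147  f(a)=+2.901e-04  f'(a)=-1.088e+00  a ← 66.130877 − (+2.901e-04/-1.088e+00) = 66.131144
iter 4: u=1.129143  f(a)=+1.899e-09  f'(a)=-1.088e+00  a ← 66.131144 − (+1.899e-09/-1.088e+00) = 66.131144
iter 5: u=1.129143  f(a)=-8.527e-14  f'(a)=-1.088e+00  a ← 66.131144 − (-8.527e-14/-1.088e+00) = 66.131144
converged: |Δa| < 1e-12 after 5 iterations
sag = a·(cosh(S/(2a)) − 1) = 66.131144·(cosh(1.129143) − 1) = 46.831236
T_max/T_min = cosh(S/(2a)) = 1.708157

a=66.131 sag=46.831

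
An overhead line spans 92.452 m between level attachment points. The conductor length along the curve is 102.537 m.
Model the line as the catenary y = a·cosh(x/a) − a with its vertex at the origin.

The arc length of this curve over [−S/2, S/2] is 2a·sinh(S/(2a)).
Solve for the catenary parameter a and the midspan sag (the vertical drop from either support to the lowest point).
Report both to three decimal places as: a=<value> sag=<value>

a=58.051 sag=19.398

seed: a₀ = √(S³/(24(L−S))) = √(92.452³/(24·10.085)) = 57.138771
iter 1: u=0.809013  f(a)=+3.352e-01  f'(a)=-3.767e-01  a ← 57.138771 − (+3.352e-01/-3.767e-01) = 58.028780
iter 2: u=0.796605  f(a)=+7.993e-03  f'(a)=-3.589e-01  a ← 58.028780 − (+7.993e-03/-3.589e-01) = 58.051051
iter 3: u=0.796299  f(a)=+4.790e-06  f'(a)=-3.585e-01  a ← 58.051051 − (+4.790e-06/-3.585e-01) = 58.051065
iter 4: u=0.796299  f(a)=+1.720e-12  f'(a)=-3.585e-01  a ← 58.051065 − (+1.720e-12/-3.585e-01) = 58.051065
converged: |Δa| < 1e-12 after 4 iterations
sag = a·(cosh(S/(2a)) − 1) = 58.051065·(cosh(0.796299) − 1) = 19.398178
T_max/T_min = cosh(S/(2a)) = 1.334157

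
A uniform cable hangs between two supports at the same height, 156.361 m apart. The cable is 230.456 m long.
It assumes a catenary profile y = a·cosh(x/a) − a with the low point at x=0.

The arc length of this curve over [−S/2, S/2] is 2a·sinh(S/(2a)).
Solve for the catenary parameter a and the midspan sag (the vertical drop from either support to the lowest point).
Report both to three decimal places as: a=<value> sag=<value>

a=49.357 sag=75.997

seed: a₀ = √(S³/(24(L−S))) = √(156.361³/(24·74.095)) = 46.365248
iter 1: u=1.686187  f(a)=+1.128e+01  f'(a)=-4.202e+00  a ← 46.365248 − (+1.128e+01/-4.202e+00) = 49.048482
iter 2: u=1.593943  f(a)=+1.053e+00  f'(a)=-3.451e+00  a ← 49.048482 − (+1.053e+00/-3.451e+00) = 49.353583
iter 3: u=1.584090  f(a)=+1.127e-02  f'(a)=-3.377e+00  a ← 49.353583 − (+1.127e-02/-3.377e+00) = 49.356920
iter 4: u=1.583983  f(a)=+1.321e-06  f'(a)=-3.377e+00  a ← 49.356920 − (+1.321e-06/-3.377e+00) = 49.356920
iter 5: u=1.583983  f(a)=+0.000e+00  f'(a)=-3.377e+00  a ← 49.356920 − (+0.000e+00/-3.377e+00) = 49.356920
converged: |Δa| < 1e-12 after 5 iterations
sag = a·(cosh(S/(2a)) − 1) = 49.356920·(cosh(1.583983) − 1) = 75.996969
T_max/T_min = cosh(S/(2a)) = 2.539743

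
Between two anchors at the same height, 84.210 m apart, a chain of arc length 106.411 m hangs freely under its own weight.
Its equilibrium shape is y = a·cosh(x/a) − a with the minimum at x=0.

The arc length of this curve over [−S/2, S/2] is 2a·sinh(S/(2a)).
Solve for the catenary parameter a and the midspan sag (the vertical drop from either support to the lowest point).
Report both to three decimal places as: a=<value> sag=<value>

seed: a₀ = √(S³/(24(L−S))) = √(84.210³/(24·22.201)) = 33.477546
iter 1: u=1.257709  f(a)=+1.824e+00  f'(a)=-1.548e+00  a ← 33.477546 − (+1.824e+00/-1.548e+00) = 34.655278
iter 2: u=1.214966  f(a)=+1.006e-01  f'(a)=-1.382e+00  a ← 34.655278 − (+1.006e-01/-1.382e+00) = 34.728120
iter 3: u=1.212418  f(a)=+3.462e-04  f'(a)=-1.372e+00  a ← 34.728120 − (+3.462e-04/-1.372e+00) = 34.728372
iter 4: u=1.212409  f(a)=+4.128e-09  f'(a)=-1.372e+00  a ← 34.728372 − (+4.128e-09/-1.372e+00) = 34.728372
iter 5: u=1.212409  f(a)=-1.421e-14  f'(a)=-1.372e+00  a ← 34.728372 − (-1.421e-14/-1.372e+00) = 34.728372
converged: |Δa| < 1e-12 after 5 iterations
sag = a·(cosh(S/(2a)) − 1) = 34.728372·(cosh(1.212409) − 1) = 28.808114
T_max/T_min = cosh(S/(2a)) = 1.829527

a=34.728 sag=28.808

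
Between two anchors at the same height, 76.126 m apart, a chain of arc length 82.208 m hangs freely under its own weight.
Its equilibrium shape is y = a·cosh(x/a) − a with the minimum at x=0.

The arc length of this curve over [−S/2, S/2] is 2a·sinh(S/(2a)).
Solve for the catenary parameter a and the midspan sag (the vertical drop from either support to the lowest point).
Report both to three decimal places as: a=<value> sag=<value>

a=55.623 sag=13.540

seed: a₀ = √(S³/(24(L−S))) = √(76.126³/(24·6.082)) = 54.975690
iter 1: u=0.692361  f(a)=+1.474e-01  f'(a)=-2.321e-01  a ← 54.975690 − (+1.474e-01/-2.321e-01) = 55.611107
iter 2: u=0.684450  f(a)=+2.595e-03  f'(a)=-2.239e-01  a ← 55.611107 − (+2.595e-03/-2.239e-01) = 55.622696
iter 3: u=0.684307  f(a)=+8.361e-07  f'(a)=-2.238e-01  a ← 55.622696 − (+8.361e-07/-2.238e-01) = 55.622700
iter 4: u=0.684307  f(a)=+8.527e-14  f'(a)=-2.238e-01  a ← 55.622700 − (+8.527e-14/-2.238e-01) = 55.622700
converged: |Δa| < 1e-12 after 4 iterations
sag = a·(cosh(S/(2a)) − 1) = 55.622700·(cosh(0.684307) − 1) = 13.539599
T_max/T_min = cosh(S/(2a)) = 1.243419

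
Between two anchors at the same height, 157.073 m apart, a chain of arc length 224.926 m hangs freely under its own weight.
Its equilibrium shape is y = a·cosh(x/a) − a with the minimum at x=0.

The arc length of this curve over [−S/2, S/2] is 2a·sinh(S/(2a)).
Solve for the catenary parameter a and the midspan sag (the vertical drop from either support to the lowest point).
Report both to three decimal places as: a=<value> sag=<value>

a=51.674 sag=72.093

seed: a₀ = √(S³/(24(L−S))) = √(157.073³/(24·67.853)) = 48.782287
iter 1: u=1.609939  f(a)=+9.356e+00  f'(a)=-3.573e+00  a ← 48.782287 − (+9.356e+00/-3.573e+00) = 51.400876
iter 2: u=1.527921  f(a)=+8.062e-01  f'(a)=-2.981e+00  a ← 51.400876 − (+8.062e-01/-2.981e+00) = 51.671263
iter 3: u=1.519926  f(a)=+7.232e-03  f'(a)=-2.928e+00  a ← 51.671263 − (+7.232e-03/-2.928e+00) = 51.673733
iter 4: u=1.519853  f(a)=+5.935e-07  f'(a)=-2.928e+00  a ← 51.673733 − (+5.935e-07/-2.928e+00) = 51.673733
iter 5: u=1.519853  f(a)=+0.000e+00  f'(a)=-2.928e+00  a ← 51.673733 − (+0.000e+00/-2.928e+00) = 51.673733
converged: |Δa| < 1e-12 after 5 iterations
sag = a·(cosh(S/(2a)) − 1) = 51.673733·(cosh(1.519853) − 1) = 72.092583
T_max/T_min = cosh(S/(2a)) = 2.395150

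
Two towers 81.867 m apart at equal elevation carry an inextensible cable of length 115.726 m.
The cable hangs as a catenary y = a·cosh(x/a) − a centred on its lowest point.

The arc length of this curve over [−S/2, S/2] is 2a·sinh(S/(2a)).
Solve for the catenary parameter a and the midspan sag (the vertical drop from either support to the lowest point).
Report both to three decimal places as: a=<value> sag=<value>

seed: a₀ = √(S³/(24(L−S))) = √(81.867³/(24·33.859)) = 25.984875
iter 1: u=1.575282  f(a)=+4.458e+00  f'(a)=-3.313e+00  a ← 25.984875 − (+4.458e+00/-3.313e+00) = 27.330588
iter 2: u=1.497718  f(a)=+3.697e-01  f'(a)=-2.784e+00  a ← 27.330588 − (+3.697e-01/-2.784e+00) = 27.463386
iter 3: u=1.490475  f(a)=+3.051e-03  f'(a)=-2.738e+00  a ← 27.463386 − (+3.051e-03/-2.738e+00) = 27.464500
iter 4: u=1.490415  f(a)=+2.116e-07  f'(a)=-2.738e+00  a ← 27.464500 − (+2.116e-07/-2.738e+00) = 27.464500
iter 5: u=1.490415  f(a)=+0.000e+00  f'(a)=-2.738e+00  a ← 27.464500 − (+0.000e+00/-2.738e+00) = 27.464500
converged: |Δa| < 1e-12 after 5 iterations
sag = a·(cosh(S/(2a)) − 1) = 27.464500·(cosh(1.490415) − 1) = 36.585679
T_max/T_min = cosh(S/(2a)) = 2.332108

a=27.465 sag=36.586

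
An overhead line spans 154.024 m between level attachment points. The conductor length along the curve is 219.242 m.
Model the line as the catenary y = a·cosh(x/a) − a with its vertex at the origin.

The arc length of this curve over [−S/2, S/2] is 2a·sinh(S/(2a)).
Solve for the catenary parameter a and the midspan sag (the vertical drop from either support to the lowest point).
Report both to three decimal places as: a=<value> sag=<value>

seed: a₀ = √(S³/(24(L−S))) = √(154.024³/(24·65.218)) = 48.316252
iter 1: u=1.593915  f(a)=+8.804e+00  f'(a)=-3.451e+00  a ← 48.316252 − (+8.804e+00/-3.451e+00) = 50.867523
iter 2: u=1.513972  f(a)=+7.454e-01  f'(a)=-2.889e+00  a ← 50.867523 − (+7.454e-01/-2.889e+00) = 51.125528
iter 3: u=1.506332  f(a)=+6.435e-03  f'(a)=-2.839e+00  a ← 51.125528 − (+6.435e-03/-2.839e+00) = 51.127794
iter 4: u=1.506265  f(a)=+4.888e-07  f'(a)=-2.839e+00  a ← 51.127794 − (+4.888e-07/-2.839e+00) = 51.127794
iter 5: u=1.506265  f(a)=-2.842e-14  f'(a)=-2.839e+00  a ← 51.127794 − (-2.842e-14/-2.839e+00) = 51.127794
converged: |Δa| < 1e-12 after 5 iterations
sag = a·(cosh(S/(2a)) − 1) = 51.127794·(cosh(1.506265) − 1) = 69.830111
T_max/T_min = cosh(S/(2a)) = 2.365795

a=51.128 sag=69.830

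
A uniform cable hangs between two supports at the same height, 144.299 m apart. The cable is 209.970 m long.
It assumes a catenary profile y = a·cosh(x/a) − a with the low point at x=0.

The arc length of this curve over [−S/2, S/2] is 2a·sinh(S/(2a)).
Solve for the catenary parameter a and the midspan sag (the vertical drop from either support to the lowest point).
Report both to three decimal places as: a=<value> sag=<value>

a=46.377 sag=68.395

seed: a₀ = √(S³/(24(L−S))) = √(144.299³/(24·65.671)) = 43.661892
iter 1: u=1.652459  f(a)=+9.572e+00  f'(a)=-3.914e+00  a ← 43.661892 − (+9.572e+00/-3.914e+00) = 46.107489
iter 2: u=1.564811  f(a)=+8.631e-01  f'(a)=-3.237e+00  a ← 46.107489 − (+8.631e-01/-3.237e+00) = 46.374106
iter 3: u=1.555814  f(a)=+8.553e-03  f'(a)=-3.173e+00  a ← 46.374106 − (+8.553e-03/-3.173e+00) = 46.376801
iter 4: u=1.555724  f(a)=+8.585e-07  f'(a)=-3.173e+00  a ← 46.376801 − (+8.585e-07/-3.173e+00) = 46.376801
iter 5: u=1.555724  f(a)=+2.842e-14  f'(a)=-3.173e+00  a ← 46.376801 − (+2.842e-14/-3.173e+00) = 46.376801
converged: |Δa| < 1e-12 after 5 iterations
sag = a·(cosh(S/(2a)) − 1) = 46.376801·(cosh(1.555724) − 1) = 68.395399
T_max/T_min = cosh(S/(2a)) = 2.474776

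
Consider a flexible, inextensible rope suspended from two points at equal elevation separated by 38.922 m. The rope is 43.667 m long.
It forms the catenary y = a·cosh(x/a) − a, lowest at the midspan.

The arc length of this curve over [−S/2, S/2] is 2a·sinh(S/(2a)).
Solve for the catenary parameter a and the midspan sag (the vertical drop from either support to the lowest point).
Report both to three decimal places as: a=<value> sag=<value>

seed: a₀ = √(S³/(24(L−S))) = √(38.922³/(24·4.745)) = 22.754589
iter 1: u=0.855256  f(a)=+1.766e-01  f'(a)=-4.484e-01  a ← 22.754589 − (+1.766e-01/-4.484e-01) = 23.148441
iter 2: u=0.840705  f(a)=+4.689e-03  f'(a)=-4.248e-01  a ← 23.148441 − (+4.689e-03/-4.248e-01) = 23.159479
iter 3: u=0.840304  f(a)=+3.506e-06  f'(a)=-4.242e-01  a ← 23.159479 − (+3.506e-06/-4.242e-01) = 23.159487
iter 4: u=0.840304  f(a)=+1.954e-12  f'(a)=-4.242e-01  a ← 23.159487 − (+1.954e-12/-4.242e-01) = 23.159487
converged: |Δa| < 1e-12 after 4 iterations
sag = a·(cosh(S/(2a)) − 1) = 23.159487·(cosh(0.840304) − 1) = 8.669172
T_max/T_min = cosh(S/(2a)) = 1.374325

a=23.159 sag=8.669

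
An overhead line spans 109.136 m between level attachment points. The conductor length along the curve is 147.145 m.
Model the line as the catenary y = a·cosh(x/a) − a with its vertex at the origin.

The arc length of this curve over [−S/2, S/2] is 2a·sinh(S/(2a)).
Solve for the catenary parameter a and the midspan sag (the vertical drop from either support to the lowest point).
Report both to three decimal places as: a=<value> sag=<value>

seed: a₀ = √(S³/(24(L−S))) = √(109.136³/(24·38.009)) = 37.748805
iter 1: u=1.445556  f(a)=+4.175e+00  f'(a)=-2.467e+00  a ← 37.748805 − (+4.175e+00/-2.467e+00) = 39.440842
iter 2: u=1.383540  f(a)=+2.971e-01  f'(a)=-2.127e+00  a ← 39.440842 − (+2.971e-01/-2.127e+00) = 39.580490
iter 3: u=1.378659  f(a)=+1.760e-03  f'(a)=-2.102e+00  a ← 39.580490 − (+1.760e-03/-2.102e+00) = 39.581327
iter 4: u=1.378630  f(a)=+6.253e-08  f'(a)=-2.102e+00  a ← 39.581327 − (+6.253e-08/-2.102e+00) = 39.581327
iter 5: u=1.378630  f(a)=-2.842e-14  f'(a)=-2.102e+00  a ← 39.581327 − (-2.842e-14/-2.102e+00) = 39.581327
converged: |Δa| < 1e-12 after 5 iterations
sag = a·(cosh(S/(2a)) − 1) = 39.581327·(cosh(1.378630) − 1) = 43.962639
T_max/T_min = cosh(S/(2a)) = 2.110691

a=39.581 sag=43.963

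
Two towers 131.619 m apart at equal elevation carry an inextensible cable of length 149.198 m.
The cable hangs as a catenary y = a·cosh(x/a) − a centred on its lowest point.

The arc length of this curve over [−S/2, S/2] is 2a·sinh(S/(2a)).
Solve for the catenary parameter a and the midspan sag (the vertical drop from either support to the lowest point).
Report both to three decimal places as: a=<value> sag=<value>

a=74.944 sag=30.799

seed: a₀ = √(S³/(24(L−S))) = √(131.619³/(24·17.579)) = 73.514867
iter 1: u=0.895186  f(a)=+7.179e-01  f'(a)=-5.177e-01  a ← 73.514867 − (+7.179e-01/-5.177e-01) = 74.901713
iter 2: u=0.878611  f(a)=+2.082e-02  f'(a)=-4.880e-01  a ← 74.901713 − (+2.082e-02/-4.880e-01) = 74.944371
iter 3: u=0.878111  f(a)=+1.867e-05  f'(a)=-4.872e-01  a ← 74.944371 − (+1.867e-05/-4.872e-01) = 74.944410
iter 4: u=0.878111  f(a)=+1.504e-11  f'(a)=-4.872e-01  a ← 74.944410 − (+1.504e-11/-4.872e-01) = 74.944410
converged: |Δa| < 1e-12 after 4 iterations
sag = a·(cosh(S/(2a)) − 1) = 74.944410·(cosh(0.878111) − 1) = 30.799031
T_max/T_min = cosh(S/(2a)) = 1.410958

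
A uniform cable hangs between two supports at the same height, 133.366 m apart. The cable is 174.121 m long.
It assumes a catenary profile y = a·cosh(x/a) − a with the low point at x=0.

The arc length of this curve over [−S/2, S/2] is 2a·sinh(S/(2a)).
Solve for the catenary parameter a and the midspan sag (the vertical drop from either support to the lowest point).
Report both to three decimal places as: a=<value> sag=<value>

seed: a₀ = √(S³/(24(L−S))) = √(133.366³/(24·40.755)) = 49.246075
iter 1: u=1.354077  f(a)=+3.904e+00  f'(a)=-1.979e+00  a ← 49.246075 − (+3.904e+00/-1.979e+00) = 51.218390
iter 2: u=1.301935  f(a)=+2.468e-01  f'(a)=-1.736e+00  a ← 51.218390 − (+2.468e-01/-1.736e+00) = 51.360520
iter 3: u=1.298332  f(a)=+1.133e-03  f'(a)=-1.720e+00  a ← 51.360520 − (+1.133e-03/-1.720e+00) = 51.361178
iter 4: u=1.298315  f(a)=+2.414e-08  f'(a)=-1.720e+00  a ← 51.361178 − (+2.414e-08/-1.720e+00) = 51.361178
iter 5: u=1.298315  f(a)=+2.842e-14  f'(a)=-1.720e+00  a ← 51.361178 − (+2.842e-14/-1.720e+00) = 51.361178
converged: |Δa| < 1e-12 after 5 iterations
sag = a·(cosh(S/(2a)) − 1) = 51.361178·(cosh(1.298315) − 1) = 49.720478
T_max/T_min = cosh(S/(2a)) = 1.968056

a=51.361 sag=49.720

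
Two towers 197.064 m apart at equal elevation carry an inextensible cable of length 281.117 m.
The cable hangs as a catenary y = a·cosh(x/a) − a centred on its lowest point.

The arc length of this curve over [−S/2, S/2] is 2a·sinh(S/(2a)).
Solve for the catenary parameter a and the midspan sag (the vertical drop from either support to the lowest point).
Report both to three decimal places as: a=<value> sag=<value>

seed: a₀ = √(S³/(24(L−S))) = √(197.064³/(24·84.053)) = 61.592625
iter 1: u=1.599737  f(a)=+1.143e+01  f'(a)=-3.495e+00  a ← 61.592625 − (+1.143e+01/-3.495e+00) = 64.864512
iter 2: u=1.519043  f(a)=+9.743e-01  f'(a)=-2.922e+00  a ← 64.864512 − (+9.743e-01/-2.922e+00) = 65.197914
iter 3: u=1.511275  f(a)=+8.530e-03  f'(a)=-2.871e+00  a ← 65.197914 − (+8.530e-03/-2.871e+00) = 65.200884
iter 4: u=1.511206  f(a)=+6.665e-07  f'(a)=-2.871e+00  a ← 65.200884 − (+6.665e-07/-2.871e+00) = 65.200885
iter 5: u=1.511206  f(a)=+5.684e-14  f'(a)=-2.871e+00  a ← 65.200885 − (+5.684e-14/-2.871e+00) = 65.200885
converged: |Δa| < 1e-12 after 5 iterations
sag = a·(cosh(S/(2a)) − 1) = 65.200885·(cosh(1.511206) − 1) = 89.743774
T_max/T_min = cosh(S/(2a)) = 2.376420

a=65.201 sag=89.744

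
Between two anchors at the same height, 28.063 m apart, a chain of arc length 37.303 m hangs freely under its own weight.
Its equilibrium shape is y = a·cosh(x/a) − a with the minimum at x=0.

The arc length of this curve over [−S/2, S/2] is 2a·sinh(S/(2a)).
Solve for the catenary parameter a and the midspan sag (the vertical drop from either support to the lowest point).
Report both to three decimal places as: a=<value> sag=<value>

a=10.443 sag=10.933

seed: a₀ = √(S³/(24(L−S))) = √(28.063³/(24·9.240)) = 9.982965
iter 1: u=1.405544  f(a)=+9.568e-01  f'(a)=-2.244e+00  a ← 9.982965 − (+9.568e-01/-2.244e+00) = 10.409433
iter 2: u=1.347960  f(a)=+6.473e-02  f'(a)=-1.949e+00  a ← 10.409433 − (+6.473e-02/-1.949e+00) = 10.442638
iter 3: u=1.343674  f(a)=+3.438e-04  f'(a)=-1.929e+00  a ← 10.442638 − (+3.438e-04/-1.929e+00) = 10.442816
iter 4: u=1.343651  f(a)=+9.810e-09  f'(a)=-1.929e+00  a ← 10.442816 − (+9.810e-09/-1.929e+00) = 10.442816
iter 5: u=1.343651  f(a)=+7.105e-15  f'(a)=-1.929e+00  a ← 10.442816 − (+7.105e-15/-1.929e+00) = 10.442816
converged: |Δa| < 1e-12 after 5 iterations
sag = a·(cosh(S/(2a)) − 1) = 10.442816·(cosh(1.343651) − 1) = 10.933125
T_max/T_min = cosh(S/(2a)) = 2.046952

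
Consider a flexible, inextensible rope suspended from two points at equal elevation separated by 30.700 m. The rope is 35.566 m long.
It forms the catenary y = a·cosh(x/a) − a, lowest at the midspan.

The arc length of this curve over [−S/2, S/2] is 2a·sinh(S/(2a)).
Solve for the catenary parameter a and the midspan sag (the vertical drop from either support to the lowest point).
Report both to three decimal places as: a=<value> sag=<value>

seed: a₀ = √(S³/(24(L−S))) = √(30.700³/(24·4.866)) = 15.740405
iter 1: u=0.975197  f(a)=+2.367e-01  f'(a)=-6.791e-01  a ← 15.740405 − (+2.367e-01/-6.791e-01) = 16.088932
iter 2: u=0.954072  f(a)=+8.090e-03  f'(a)=-6.334e-01  a ← 16.088932 − (+8.090e-03/-6.334e-01) = 16.101704
iter 3: u=0.953315  f(a)=+1.019e-05  f'(a)=-6.318e-01  a ← 16.101704 − (+1.019e-05/-6.318e-01) = 16.101720
iter 4: u=0.953314  f(a)=+1.622e-11  f'(a)=-6.318e-01  a ← 16.101720 − (+1.622e-11/-6.318e-01) = 16.101720
iter 5: u=0.953314  f(a)=-7.105e-15  f'(a)=-6.318e-01  a ← 16.101720 − (-7.105e-15/-6.318e-01) = 16.101720
converged: |Δa| < 1e-12 after 5 iterations
sag = a·(cosh(S/(2a)) − 1) = 16.101720·(cosh(0.953314) − 1) = 7.887871
T_max/T_min = cosh(S/(2a)) = 1.489878

a=16.102 sag=7.888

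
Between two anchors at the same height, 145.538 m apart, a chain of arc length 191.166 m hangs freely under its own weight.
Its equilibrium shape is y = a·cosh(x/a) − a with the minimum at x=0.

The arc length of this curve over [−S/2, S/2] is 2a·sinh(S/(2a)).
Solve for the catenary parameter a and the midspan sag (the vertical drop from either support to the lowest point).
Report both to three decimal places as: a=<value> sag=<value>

a=55.391 sag=55.082

seed: a₀ = √(S³/(24(L−S))) = √(145.538³/(24·45.628)) = 53.057070
iter 1: u=1.371523  f(a)=+4.489e+00  f'(a)=-2.066e+00  a ← 53.057070 − (+4.489e+00/-2.066e+00) = 55.229765
iter 2: u=1.317569  f(a)=+2.905e-01  f'(a)=-1.807e+00  a ← 55.229765 − (+2.905e-01/-1.807e+00) = 55.390546
iter 3: u=1.313744  f(a)=+1.402e-03  f'(a)=-1.789e+00  a ← 55.390546 − (+1.402e-03/-1.789e+00) = 55.391329
iter 4: u=1.313725  f(a)=+3.303e-08  f'(a)=-1.789e+00  a ← 55.391329 − (+3.303e-08/-1.789e+00) = 55.391329
iter 5: u=1.313725  f(a)=-2.842e-14  f'(a)=-1.789e+00  a ← 55.391329 − (-2.842e-14/-1.789e+00) = 55.391329
converged: |Δa| < 1e-12 after 5 iterations
sag = a·(cosh(S/(2a)) − 1) = 55.391329·(cosh(1.313725) − 1) = 55.081786
T_max/T_min = cosh(S/(2a)) = 1.994412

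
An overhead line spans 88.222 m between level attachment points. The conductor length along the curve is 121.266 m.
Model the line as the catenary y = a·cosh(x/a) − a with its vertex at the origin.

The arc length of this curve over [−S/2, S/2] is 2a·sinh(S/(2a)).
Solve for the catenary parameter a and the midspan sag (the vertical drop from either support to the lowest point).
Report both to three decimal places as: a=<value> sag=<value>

a=30.953 sag=37.124

seed: a₀ = √(S³/(24(L−S))) = √(88.222³/(24·33.044)) = 29.424793
iter 1: u=1.499110  f(a)=+3.918e+00  f'(a)=-2.793e+00  a ← 29.424793 − (+3.918e+00/-2.793e+00) = 30.827608
iter 2: u=1.430893  f(a)=+2.976e-01  f'(a)=-2.383e+00  a ← 30.827608 − (+2.976e-01/-2.383e+00) = 30.952478
iter 3: u=1.425120  f(a)=+2.029e-03  f'(a)=-2.351e+00  a ← 30.952478 − (+2.029e-03/-2.351e+00) = 30.953341
iter 4: u=1.425080  f(a)=+9.576e-08  f'(a)=-2.351e+00  a ← 30.953341 − (+9.576e-08/-2.351e+00) = 30.953341
iter 5: u=1.425080  f(a)=+0.000e+00  f'(a)=-2.351e+00  a ← 30.953341 − (+0.000e+00/-2.351e+00) = 30.953341
converged: |Δa| < 1e-12 after 5 iterations
sag = a·(cosh(S/(2a)) − 1) = 30.953341·(cosh(1.425080) − 1) = 37.123601
T_max/T_min = cosh(S/(2a)) = 2.199341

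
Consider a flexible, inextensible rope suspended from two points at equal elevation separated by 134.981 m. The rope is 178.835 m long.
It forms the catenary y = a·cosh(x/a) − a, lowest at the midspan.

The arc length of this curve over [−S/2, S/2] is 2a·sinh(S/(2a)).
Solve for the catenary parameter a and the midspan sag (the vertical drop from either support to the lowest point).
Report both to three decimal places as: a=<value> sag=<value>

a=50.538 sag=52.173

seed: a₀ = √(S³/(24(L−S))) = √(134.981³/(24·43.854)) = 48.339119
iter 1: u=1.396188  f(a)=+4.478e+00  f'(a)=-2.194e+00  a ← 48.339119 − (+4.478e+00/-2.194e+00) = 50.380536
iter 2: u=1.339615  f(a)=+2.993e-01  f'(a)=-1.909e+00  a ← 50.380536 − (+2.993e-01/-1.909e+00) = 50.537292
iter 3: u=1.335459  f(a)=+1.549e-03  f'(a)=-1.890e+00  a ← 50.537292 − (+1.549e-03/-1.890e+00) = 50.538112
iter 4: u=1.335438  f(a)=+4.194e-08  f'(a)=-1.890e+00  a ← 50.538112 − (+4.194e-08/-1.890e+00) = 50.538112
iter 5: u=1.335438  f(a)=+0.000e+00  f'(a)=-1.890e+00  a ← 50.538112 − (+0.000e+00/-1.890e+00) = 50.538112
converged: |Δa| < 1e-12 after 5 iterations
sag = a·(cosh(S/(2a)) − 1) = 50.538112·(cosh(1.335438) − 1) = 52.173086
T_max/T_min = cosh(S/(2a)) = 2.032351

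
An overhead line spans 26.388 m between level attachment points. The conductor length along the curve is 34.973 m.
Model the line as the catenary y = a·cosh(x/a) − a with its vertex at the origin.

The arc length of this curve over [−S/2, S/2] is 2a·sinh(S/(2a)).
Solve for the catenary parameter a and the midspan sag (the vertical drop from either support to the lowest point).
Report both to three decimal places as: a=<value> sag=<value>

a=9.874 sag=10.208

seed: a₀ = √(S³/(24(L−S))) = √(26.388³/(24·8.585)) = 9.443521
iter 1: u=1.397148  f(a)=+8.779e-01  f'(a)=-2.199e+00  a ← 9.443521 − (+8.779e-01/-2.199e+00) = 9.842805
iter 2: u=1.340472  f(a)=+5.875e-02  f'(a)=-1.913e+00  a ← 9.842805 − (+5.875e-02/-1.913e+00) = 9.873508
iter 3: u=1.336303  f(a)=+3.048e-04  f'(a)=-1.894e+00  a ← 9.873508 − (+3.048e-04/-1.894e+00) = 9.873669
iter 4: u=1.336281  f(a)=+8.300e-09  f'(a)=-1.894e+00  a ← 9.873669 − (+8.300e-09/-1.894e+00) = 9.873669
iter 5: u=1.336281  f(a)=+7.105e-15  f'(a)=-1.894e+00  a ← 9.873669 − (+7.105e-15/-1.894e+00) = 9.873669
converged: |Δa| < 1e-12 after 5 iterations
sag = a·(cosh(S/(2a)) − 1) = 9.873669·(cosh(1.336281) − 1) = 10.207840
T_max/T_min = cosh(S/(2a)) = 2.033845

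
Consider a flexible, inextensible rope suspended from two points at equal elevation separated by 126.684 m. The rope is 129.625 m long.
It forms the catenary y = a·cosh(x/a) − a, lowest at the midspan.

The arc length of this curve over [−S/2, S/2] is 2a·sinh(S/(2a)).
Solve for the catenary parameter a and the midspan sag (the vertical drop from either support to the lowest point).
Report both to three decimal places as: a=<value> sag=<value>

seed: a₀ = √(S³/(24(L−S))) = √(126.684³/(24·2.941)) = 169.718630
iter 1: u=0.373218  f(a)=+2.055e-02  f'(a)=-3.514e-02  a ← 169.718630 − (+2.055e-02/-3.514e-02) = 170.303417
iter 2: u=0.371936  f(a)=+1.067e-04  f'(a)=-3.478e-02  a ← 170.303417 − (+1.067e-04/-3.478e-02) = 170.306485
iter 3: u=0.371929  f(a)=+2.910e-09  f'(a)=-3.478e-02  a ← 170.306485 − (+2.910e-09/-3.478e-02) = 170.306485
iter 4: u=0.371929  f(a)=+0.000e+00  f'(a)=-3.478e-02  a ← 170.306485 − (+0.000e+00/-3.478e-02) = 170.306485
converged: |Δa| < 1e-12 after 4 iterations
sag = a·(cosh(S/(2a)) − 1) = 170.306485·(cosh(0.371929) − 1) = 11.915794
T_max/T_min = cosh(S/(2a)) = 1.069967

a=170.306 sag=11.916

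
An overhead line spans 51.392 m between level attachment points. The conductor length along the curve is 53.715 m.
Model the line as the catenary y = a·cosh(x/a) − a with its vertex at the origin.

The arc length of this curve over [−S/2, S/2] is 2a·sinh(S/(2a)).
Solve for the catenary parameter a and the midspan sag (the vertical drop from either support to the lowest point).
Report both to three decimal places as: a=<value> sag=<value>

a=49.673 sag=6.796

seed: a₀ = √(S³/(24(L−S))) = √(51.392³/(24·2.323)) = 49.341580
iter 1: u=0.520778  f(a)=+3.171e-02  f'(a)=-9.674e-02  a ← 49.341580 − (+3.171e-02/-9.674e-02) = 49.669321
iter 2: u=0.517341  f(a)=+3.187e-04  f'(a)=-9.480e-02  a ← 49.669321 − (+3.187e-04/-9.480e-02) = 49.672682
iter 3: u=0.517306  f(a)=+3.292e-08  f'(a)=-9.478e-02  a ← 49.672682 − (+3.292e-08/-9.478e-02) = 49.672683
iter 4: u=0.517306  f(a)=-2.132e-14  f'(a)=-9.478e-02  a ← 49.672683 − (-2.132e-14/-9.478e-02) = 49.672683
converged: |Δa| < 1e-12 after 4 iterations
sag = a·(cosh(S/(2a)) − 1) = 49.672683·(cosh(0.517306) − 1) = 6.795899
T_max/T_min = cosh(S/(2a)) = 1.136814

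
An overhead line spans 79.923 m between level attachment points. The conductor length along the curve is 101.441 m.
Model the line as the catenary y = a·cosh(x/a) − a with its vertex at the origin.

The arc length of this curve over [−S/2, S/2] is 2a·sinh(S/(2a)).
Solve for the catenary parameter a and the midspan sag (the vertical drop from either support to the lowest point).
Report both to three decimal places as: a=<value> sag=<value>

a=32.640 sag=27.675

seed: a₀ = √(S³/(24(L−S))) = √(79.923³/(24·21.518)) = 31.441343
iter 1: u=1.270986  f(a)=+1.806e+00  f'(a)=-1.603e+00  a ← 31.441343 − (+1.806e+00/-1.603e+00) = 32.568200
iter 2: u=1.227010  f(a)=+1.017e-01  f'(a)=-1.427e+00  a ← 32.568200 − (+1.017e-01/-1.427e+00) = 32.639426
iter 3: u=1.224332  f(a)=+3.644e-04  f'(a)=-1.417e+00  a ← 32.639426 − (+3.644e-04/-1.417e+00) = 32.639683
iter 4: u=1.224323  f(a)=+4.720e-09  f'(a)=-1.417e+00  a ← 32.639683 − (+4.720e-09/-1.417e+00) = 32.639683
iter 5: u=1.224323  f(a)=-2.842e-14  f'(a)=-1.417e+00  a ← 32.639683 − (-2.842e-14/-1.417e+00) = 32.639683
converged: |Δa| < 1e-12 after 5 iterations
sag = a·(cosh(S/(2a)) − 1) = 32.639683·(cosh(1.224323) − 1) = 27.675473
T_max/T_min = cosh(S/(2a)) = 1.847909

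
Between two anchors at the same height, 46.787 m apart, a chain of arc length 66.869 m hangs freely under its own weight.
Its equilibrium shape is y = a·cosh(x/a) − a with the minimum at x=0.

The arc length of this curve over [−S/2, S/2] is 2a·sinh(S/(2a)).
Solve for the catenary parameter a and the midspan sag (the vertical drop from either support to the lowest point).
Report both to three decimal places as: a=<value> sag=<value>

a=15.436 sag=21.390

seed: a₀ = √(S³/(24(L−S))) = √(46.787³/(24·20.082)) = 14.577354
iter 1: u=1.604784  f(a)=+2.750e+00  f'(a)=-3.533e+00  a ← 14.577354 − (+2.750e+00/-3.533e+00) = 15.355743
iter 2: u=1.523436  f(a)=+2.356e-01  f'(a)=-2.952e+00  a ← 15.355743 − (+2.356e-01/-2.952e+00) = 15.435582
iter 3: u=1.515557  f(a)=+2.088e-03  f'(a)=-2.899e+00  a ← 15.435582 − (+2.088e-03/-2.899e+00) = 15.436303
iter 4: u=1.515486  f(a)=+1.672e-07  f'(a)=-2.899e+00  a ← 15.436303 − (+1.672e-07/-2.899e+00) = 15.436303
iter 5: u=1.515486  f(a)=+0.000e+00  f'(a)=-2.899e+00  a ← 15.436303 − (+0.000e+00/-2.899e+00) = 15.436303
converged: |Δa| < 1e-12 after 5 iterations
sag = a·(cosh(S/(2a)) − 1) = 15.436303·(cosh(1.515486) − 1) = 21.389575
T_max/T_min = cosh(S/(2a)) = 2.385667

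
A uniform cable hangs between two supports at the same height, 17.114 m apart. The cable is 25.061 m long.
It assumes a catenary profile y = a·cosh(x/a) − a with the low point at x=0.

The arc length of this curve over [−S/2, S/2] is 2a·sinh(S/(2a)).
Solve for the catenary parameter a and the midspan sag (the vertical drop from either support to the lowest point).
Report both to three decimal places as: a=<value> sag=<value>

seed: a₀ = √(S³/(24(L−S))) = √(17.114³/(24·7.947)) = 5.126489
iter 1: u=1.669173  f(a)=+1.183e+00  f'(a)=-4.055e+00  a ← 5.126489 − (+1.183e+00/-4.055e+00) = 5.418355
iter 2: u=1.579262  f(a)=+1.086e-01  f'(a)=-3.342e+00  a ← 5.418355 − (+1.086e-01/-3.342e+00) = 5.450848
iter 3: u=1.569848  f(a)=+1.118e-03  f'(a)=-3.273e+00  a ← 5.450848 − (+1.118e-03/-3.273e+00) = 5.451189
iter 4: u=1.569749  f(a)=+1.213e-07  f'(a)=-3.273e+00  a ← 5.451189 − (+1.213e-07/-3.273e+00) = 5.451189
iter 5: u=1.569749  f(a)=+7.105e-15  f'(a)=-3.273e+00  a ← 5.451189 − (+7.105e-15/-3.273e+00) = 5.451189
converged: |Δa| < 1e-12 after 5 iterations
sag = a·(cosh(S/(2a)) − 1) = 5.451189·(cosh(1.569749) − 1) = 8.213689
T_max/T_min = cosh(S/(2a)) = 2.506770

a=5.451 sag=8.214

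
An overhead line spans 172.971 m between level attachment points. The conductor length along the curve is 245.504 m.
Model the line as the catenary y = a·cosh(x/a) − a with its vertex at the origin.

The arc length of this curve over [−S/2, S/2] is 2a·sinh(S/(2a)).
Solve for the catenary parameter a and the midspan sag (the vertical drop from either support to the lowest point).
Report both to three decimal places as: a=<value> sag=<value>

seed: a₀ = √(S³/(24(L−S))) = √(172.971³/(24·72.533)) = 54.523849
iter 1: u=1.586196  f(a)=+9.691e+00  f'(a)=-3.393e+00  a ← 54.523849 − (+9.691e+00/-3.393e+00) = 57.379950
iter 2: u=1.507243  f(a)=+8.135e-01  f'(a)=-2.845e+00  a ← 57.379950 − (+8.135e-01/-2.845e+00) = 57.665877
iter 3: u=1.499769  f(a)=+6.894e-03  f'(a)=-2.797e+00  a ← 57.665877 − (+6.894e-03/-2.797e+00) = 57.668342
iter 4: u=1.499705  f(a)=+5.043e-07  f'(a)=-2.797e+00  a ← 57.668342 − (+5.043e-07/-2.797e+00) = 57.668342
iter 5: u=1.499705  f(a)=+0.000e+00  f'(a)=-2.797e+00  a ← 57.668342 − (+0.000e+00/-2.797e+00) = 57.668342
converged: |Δa| < 1e-12 after 5 iterations
sag = a·(cosh(S/(2a)) − 1) = 57.668342·(cosh(1.499705) − 1) = 77.955001
T_max/T_min = cosh(S/(2a)) = 2.351782

a=57.668 sag=77.955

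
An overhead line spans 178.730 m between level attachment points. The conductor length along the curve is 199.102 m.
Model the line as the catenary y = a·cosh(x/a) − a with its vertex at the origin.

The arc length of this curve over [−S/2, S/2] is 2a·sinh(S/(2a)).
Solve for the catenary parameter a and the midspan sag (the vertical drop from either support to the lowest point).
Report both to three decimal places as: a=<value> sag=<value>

seed: a₀ = √(S³/(24(L−S))) = √(178.730³/(24·20.372)) = 108.062181
iter 1: u=0.826978  f(a)=+7.081e-01  f'(a)=-4.035e-01  a ← 108.062181 − (+7.081e-01/-4.035e-01) = 109.817135
iter 2: u=0.813762  f(a)=+1.762e-02  f'(a)=-3.836e-01  a ← 109.817135 − (+1.762e-02/-3.836e-01) = 109.863060
iter 3: u=0.813422  f(a)=+1.152e-05  f'(a)=-3.831e-01  a ← 109.863060 − (+1.152e-05/-3.831e-01) = 109.863090
iter 4: u=0.813422  f(a)=+4.945e-12  f'(a)=-3.831e-01  a ← 109.863090 − (+4.945e-12/-3.831e-01) = 109.863090
converged: |Δa| < 1e-12 after 4 iterations
sag = a·(cosh(S/(2a)) − 1) = 109.863090·(cosh(0.813422) − 1) = 38.394457
T_max/T_min = cosh(S/(2a)) = 1.349475

a=109.863 sag=38.394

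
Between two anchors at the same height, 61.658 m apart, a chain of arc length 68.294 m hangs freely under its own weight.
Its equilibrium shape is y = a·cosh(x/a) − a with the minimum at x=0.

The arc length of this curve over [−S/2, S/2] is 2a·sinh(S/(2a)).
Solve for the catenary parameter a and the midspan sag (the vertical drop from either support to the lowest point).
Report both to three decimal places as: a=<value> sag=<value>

seed: a₀ = √(S³/(24(L−S))) = √(61.658³/(24·6.636)) = 38.364129
iter 1: u=0.803589  f(a)=+2.176e-01  f'(a)=-3.688e-01  a ← 38.364129 − (+2.176e-01/-3.688e-01) = 38.954097
iter 2: u=0.791419  f(a)=+5.121e-03  f'(a)=-3.516e-01  a ← 38.954097 − (+5.121e-03/-3.516e-01) = 38.968660
iter 3: u=0.791123  f(a)=+2.988e-06  f'(a)=-3.512e-01  a ← 38.968660 − (+2.988e-06/-3.512e-01) = 38.968668
iter 4: u=0.791123  f(a)=+1.023e-12  f'(a)=-3.512e-01  a ← 38.968668 − (+1.023e-12/-3.512e-01) = 38.968668
converged: |Δa| < 1e-12 after 4 iterations
sag = a·(cosh(S/(2a)) − 1) = 38.968668·(cosh(0.791123) − 1) = 12.844214
T_max/T_min = cosh(S/(2a)) = 1.329604

a=38.969 sag=12.844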